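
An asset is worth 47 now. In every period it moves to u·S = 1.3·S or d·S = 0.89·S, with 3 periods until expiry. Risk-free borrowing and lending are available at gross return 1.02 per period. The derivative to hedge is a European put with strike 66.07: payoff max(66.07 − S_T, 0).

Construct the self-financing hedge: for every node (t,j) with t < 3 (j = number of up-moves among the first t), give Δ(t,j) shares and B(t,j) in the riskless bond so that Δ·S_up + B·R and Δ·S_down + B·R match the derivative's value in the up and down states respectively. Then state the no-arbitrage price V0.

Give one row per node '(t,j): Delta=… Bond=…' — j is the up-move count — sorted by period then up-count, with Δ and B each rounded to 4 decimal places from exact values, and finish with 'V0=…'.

The replicating-portfolio and risk-neutral prices coincide; use p* = (1.02−0.89)/(1.3−0.89) = 0.3171 for the latter.
At expiry t=3: V(3,0)=32.9365, V(3,1)=17.6727, V(3,2)=0.0000, V(3,3)=0.0000
Node (2,0) S=37.2287: V=(p*·17.6727+(1−p*)·32.9365)/1.02=27.5458; Δ=(17.6727−32.9365)/(48.3973−33.1335)=-1.0000; B=V−Δ·S=64.7745
Node (2,1) S=54.3790: V=(p*·0.0000+(1−p*)·17.6727)/1.02=11.8325; Δ=(0.0000−17.6727)/(70.6927−48.3973)=-0.7927; B=V−Δ·S=54.9366
Node (2,2) S=79.4300: V=(p*·0.0000+(1−p*)·0.0000)/1.02=0.0000; Δ=(0.0000−0.0000)/(103.2590−70.6927)=0.0000; B=V−Δ·S=0.0000
Node (1,0) S=41.8300: V=(p*·11.8325+(1−p*)·27.5458)/1.02=22.1211; Δ=(11.8325−27.5458)/(54.3790−37.2287)=-0.9162; B=V−Δ·S=60.4463
Node (1,1) S=61.1000: V=(p*·0.0000+(1−p*)·11.8325)/1.02=7.9223; Δ=(0.0000−11.8325)/(79.4300−54.3790)=-0.4723; B=V−Δ·S=36.7821
Node (0,0) S=47.0000: V=(p*·7.9223+(1−p*)·22.1211)/1.02=17.2736; Δ=(7.9223−22.1211)/(61.1000−41.8300)=-0.7368; B=V−Δ·S=51.9049
The time-0 hedge costs 17.2736, which is the no-arbitrage price.

(0,0): Delta=-0.7368 Bond=51.9049
(1,0): Delta=-0.9162 Bond=60.4463
(1,1): Delta=-0.4723 Bond=36.7821
(2,0): Delta=-1.0000 Bond=64.7745
(2,1): Delta=-0.7927 Bond=54.9366
(2,2): Delta=0.0000 Bond=0.0000
V0=17.2736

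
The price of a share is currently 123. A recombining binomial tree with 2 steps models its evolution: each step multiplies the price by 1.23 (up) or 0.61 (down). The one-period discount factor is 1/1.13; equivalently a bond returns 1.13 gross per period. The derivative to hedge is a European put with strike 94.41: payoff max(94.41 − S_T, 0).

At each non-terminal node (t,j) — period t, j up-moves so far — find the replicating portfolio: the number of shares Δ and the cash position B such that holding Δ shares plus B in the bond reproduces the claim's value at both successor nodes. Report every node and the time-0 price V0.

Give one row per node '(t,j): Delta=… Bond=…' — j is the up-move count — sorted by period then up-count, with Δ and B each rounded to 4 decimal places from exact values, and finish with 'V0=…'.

The replicating-portfolio and risk-neutral prices coincide; use p* = (1.13−0.61)/(1.23−0.61) = 0.8387 for the latter.
Terminal payoffs: V(2,0)=48.6417, V(2,1)=2.1231, V(2,2)=0.0000
  t=1,j=0: stock 75.0300 → up 92.2869 (V=2.1231), down 45.7683 (V=48.6417). Price 8.5187; hedge Δ=-1.0000, bond B=83.5487.
  t=1,j=1: stock 151.2900 → up 186.0867 (V=0.0000), down 92.2869 (V=2.1231). Price 0.3030; hedge Δ=-0.0226, bond B=3.7274.
  t=0,j=0: stock 123.0000 → up 151.2900 (V=0.3030), down 75.0300 (V=8.5187). Price 1.4408; hedge Δ=-0.1077, bond B=14.6919.
Check: Δ(0,0)·S0 + B(0,0) = 1.4408 = V0.

(0,0): Delta=-0.1077 Bond=14.6919
(1,0): Delta=-1.0000 Bond=83.5487
(1,1): Delta=-0.0226 Bond=3.7274
V0=1.4408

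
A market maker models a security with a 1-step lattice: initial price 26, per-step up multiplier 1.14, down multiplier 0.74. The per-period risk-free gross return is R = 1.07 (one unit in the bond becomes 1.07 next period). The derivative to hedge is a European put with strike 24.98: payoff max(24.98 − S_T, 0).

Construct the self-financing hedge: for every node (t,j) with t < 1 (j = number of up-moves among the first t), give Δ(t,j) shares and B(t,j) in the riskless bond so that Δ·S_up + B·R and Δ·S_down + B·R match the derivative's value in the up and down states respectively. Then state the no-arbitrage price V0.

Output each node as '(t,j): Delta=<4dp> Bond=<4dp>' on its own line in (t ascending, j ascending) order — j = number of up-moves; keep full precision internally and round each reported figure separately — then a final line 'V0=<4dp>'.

No-arbitrage ⇒ martingale measure with p* = (R−d)/(u−d) = 0.8250.
Terminal values V(1,·): V(1,0)=5.7400, V(1,1)=0.0000
  t=0,j=0: stock 26.0000 → up 29.6400 (V=0.0000), down 19.2400 (V=5.7400). Price 0.9388; hedge Δ=-0.5519, bond B=15.2888.
Self-financing check: at every node Δ·S+B equals the discounted successor values.

(0,0): Delta=-0.5519 Bond=15.2888
V0=0.9388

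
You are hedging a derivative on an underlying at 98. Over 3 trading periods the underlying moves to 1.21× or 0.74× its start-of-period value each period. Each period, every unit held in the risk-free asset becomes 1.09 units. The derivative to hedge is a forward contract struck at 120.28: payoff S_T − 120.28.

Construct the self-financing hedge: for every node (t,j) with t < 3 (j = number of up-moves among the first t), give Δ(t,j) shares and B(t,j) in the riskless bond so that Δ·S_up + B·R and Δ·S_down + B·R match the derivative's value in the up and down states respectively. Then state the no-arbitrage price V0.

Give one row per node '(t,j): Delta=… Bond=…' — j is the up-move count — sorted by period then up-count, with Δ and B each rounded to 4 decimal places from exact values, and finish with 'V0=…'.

(0,0): Delta=1.0000 Bond=-92.8782
(1,0): Delta=1.0000 Bond=-101.2373
(1,1): Delta=1.0000 Bond=-101.2373
(2,0): Delta=1.0000 Bond=-110.3486
(2,1): Delta=1.0000 Bond=-110.3486
(2,2): Delta=1.0000 Bond=-110.3486
V0=5.1218

Since d<R<u, set p* = (R−d)/(u−d) = 0.7447; price each node as the discounted p*-expectation of its children.
At expiry t=3: V(3,0)=-80.5680, V(3,1)=-55.3456, V(3,2)=-14.1035, V(3,3)=53.3330
Node (2,0) S=53.6648: V=(p*·-55.3456+(1−p*)·-80.5680)/1.09=-56.6838; Δ=(-55.3456−-80.5680)/(64.9344−39.7120)=1.0000; B=V−Δ·S=-110.3486
Node (2,1) S=87.7492: V=(p*·-14.1035+(1−p*)·-55.3456)/1.09=-22.5994; Δ=(-14.1035−-55.3456)/(106.1765−64.9344)=1.0000; B=V−Δ·S=-110.3486
Node (2,2) S=143.4818: V=(p*·53.3330+(1−p*)·-14.1035)/1.09=33.1332; Δ=(53.3330−-14.1035)/(173.6130−106.1765)=1.0000; B=V−Δ·S=-110.3486
Node (1,0) S=72.5200: V=(p*·-22.5994+(1−p*)·-56.6838)/1.09=-28.7173; Δ=(-22.5994−-56.6838)/(87.7492−53.6648)=1.0000; B=V−Δ·S=-101.2373
Node (1,1) S=118.5800: V=(p*·33.1332+(1−p*)·-22.5994)/1.09=17.3427; Δ=(33.1332−-22.5994)/(143.4818−87.7492)=1.0000; B=V−Δ·S=-101.2373
Node (0,0) S=98.0000: V=(p*·17.3427+(1−p*)·-28.7173)/1.09=5.1218; Δ=(17.3427−-28.7173)/(118.5800−72.5200)=1.0000; B=V−Δ·S=-92.8782
Check: Δ(0,0)·S0 + B(0,0) = 5.1218 = V0.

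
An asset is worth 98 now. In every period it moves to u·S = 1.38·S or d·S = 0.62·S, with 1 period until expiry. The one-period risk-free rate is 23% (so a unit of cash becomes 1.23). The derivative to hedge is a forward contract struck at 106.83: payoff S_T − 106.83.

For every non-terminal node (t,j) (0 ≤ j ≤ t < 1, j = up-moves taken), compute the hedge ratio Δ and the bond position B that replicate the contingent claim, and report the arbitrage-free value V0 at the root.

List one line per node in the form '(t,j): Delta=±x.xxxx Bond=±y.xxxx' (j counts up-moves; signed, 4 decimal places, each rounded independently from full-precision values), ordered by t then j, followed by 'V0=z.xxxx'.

The replicating-portfolio and risk-neutral prices coincide; use p* = (1.23−0.62)/(1.38−0.62) = 0.8026 for the latter.
Payoff layer (t=1): V(1,0)=-46.0700, V(1,1)=28.4100
(0,0): S=98.0000. Δ = (V_up−V_dn)/(S_up−S_dn) = (28.4100−-46.0700)/(135.2400−60.7600) = 1.0000. V = [p*·28.4100 + (1−p*)·-46.0700]/1.23 = 11.1463. B = V − Δ·S = -86.8537.
Each (Δ,B) replicates both successor values, so the strategy is self-financing and V0 is arbitrage-free.

(0,0): Delta=1.0000 Bond=-86.8537
V0=11.1463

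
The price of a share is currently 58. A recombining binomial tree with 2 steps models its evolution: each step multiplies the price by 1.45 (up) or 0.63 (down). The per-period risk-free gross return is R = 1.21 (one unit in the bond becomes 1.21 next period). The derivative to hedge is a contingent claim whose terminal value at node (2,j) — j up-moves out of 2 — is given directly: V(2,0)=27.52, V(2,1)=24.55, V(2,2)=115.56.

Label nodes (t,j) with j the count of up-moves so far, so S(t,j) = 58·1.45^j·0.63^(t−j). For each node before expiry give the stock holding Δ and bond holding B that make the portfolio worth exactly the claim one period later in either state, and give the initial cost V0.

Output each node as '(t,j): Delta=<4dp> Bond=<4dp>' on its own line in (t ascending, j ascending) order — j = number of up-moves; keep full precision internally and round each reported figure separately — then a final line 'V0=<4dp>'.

Risk-neutral probability p* = (R−d)/(u−d) = (1.21−0.63)/(1.45−0.63) = 0.7073.
Payoff layer (t=2): V(2,0)=27.5200, V(2,1)=24.5500, V(2,2)=115.5600
Node (1,0) S=36.5400: V=(p*·24.5500+(1−p*)·27.5200)/1.21=21.0077; Δ=(24.5500−27.5200)/(52.9830−23.0202)=-0.0991; B=V−Δ·S=24.6296
Node (1,1) S=84.1000: V=(p*·115.5600+(1−p*)·24.5500)/1.21=73.4900; Δ=(115.5600−24.5500)/(121.9450−52.9830)=1.3197; B=V−Δ·S=-37.4978
Node (0,0) S=58.0000: V=(p*·73.4900+(1−p*)·21.0077)/1.21=48.0408; Δ=(73.4900−21.0077)/(84.1000−36.5400)=1.1035; B=V−Δ·S=-15.9621
The time-0 hedge costs 48.0408, which is the no-arbitrage price.

(0,0): Delta=1.1035 Bond=-15.9621
(1,0): Delta=-0.0991 Bond=24.6296
(1,1): Delta=1.3197 Bond=-37.4978
V0=48.0408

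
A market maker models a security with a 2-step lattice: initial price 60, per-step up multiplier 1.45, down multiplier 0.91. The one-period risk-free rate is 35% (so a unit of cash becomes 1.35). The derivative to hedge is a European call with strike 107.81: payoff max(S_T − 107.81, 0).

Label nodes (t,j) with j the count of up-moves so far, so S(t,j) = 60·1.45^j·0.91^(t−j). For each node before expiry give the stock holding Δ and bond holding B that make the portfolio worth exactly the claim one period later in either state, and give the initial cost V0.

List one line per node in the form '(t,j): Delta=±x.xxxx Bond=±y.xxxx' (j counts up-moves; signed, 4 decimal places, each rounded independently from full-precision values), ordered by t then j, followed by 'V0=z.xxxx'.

(0,0): Delta=0.3416 Bond=-13.8178
(1,0): Delta=0.0000 Bond=0.0000
(1,1): Delta=0.3904 Bond=-22.8936
V0=6.6811

Since d<R<u, set p* = (R−d)/(u−d) = 0.8148; price each node as the discounted p*-expectation of its children.
Terminal payoffs: V(2,0)=0.0000, V(2,1)=0.0000, V(2,2)=18.3400
Node (1,0) S=54.6000: V=(p*·0.0000+(1−p*)·0.0000)/1.35=0.0000; Δ=(0.0000−0.0000)/(79.1700−49.6860)=0.0000; B=V−Δ·S=0.0000
Node (1,1) S=87.0000: V=(p*·18.3400+(1−p*)·0.0000)/1.35=11.0694; Δ=(18.3400−0.0000)/(126.1500−79.1700)=0.3904; B=V−Δ·S=-22.8936
Node (0,0) S=60.0000: V=(p*·11.0694+(1−p*)·0.0000)/1.35=6.6811; Δ=(11.0694−0.0000)/(87.0000−54.6000)=0.3416; B=V−Δ·S=-13.8178
Check: Δ(0,0)·S0 + B(0,0) = 6.6811 = V0.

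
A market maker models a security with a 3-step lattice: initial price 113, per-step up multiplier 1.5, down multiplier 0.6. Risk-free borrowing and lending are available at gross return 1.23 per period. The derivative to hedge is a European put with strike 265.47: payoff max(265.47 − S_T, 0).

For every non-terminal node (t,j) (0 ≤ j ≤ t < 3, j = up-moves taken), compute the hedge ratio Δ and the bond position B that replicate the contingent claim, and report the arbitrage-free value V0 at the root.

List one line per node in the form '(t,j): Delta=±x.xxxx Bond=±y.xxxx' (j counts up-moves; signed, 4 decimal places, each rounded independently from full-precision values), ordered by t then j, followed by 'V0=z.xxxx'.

No-arbitrage ⇒ martingale measure with p* = (R−d)/(u−d) = 0.7000.
Payoff layer (t=3): V(3,0)=241.0620, V(3,1)=204.4500, V(3,2)=112.9200, V(3,3)=0.0000
Node (2,0) S=40.6800: V=(p*·204.4500+(1−p*)·241.0620)/1.23=175.1493; Δ=(204.4500−241.0620)/(61.0200−24.4080)=-1.0000; B=V−Δ·S=215.8293
Node (2,1) S=101.7000: V=(p*·112.9200+(1−p*)·204.4500)/1.23=114.1293; Δ=(112.9200−204.4500)/(152.5500−61.0200)=-1.0000; B=V−Δ·S=215.8293
Node (2,2) S=254.2500: V=(p*·0.0000+(1−p*)·112.9200)/1.23=27.5415; Δ=(0.0000−112.9200)/(381.3750−152.5500)=-0.4935; B=V−Δ·S=153.0081
Node (1,0) S=67.8000: V=(p*·114.1293+(1−p*)·175.1493)/1.23=107.6709; Δ=(114.1293−175.1493)/(101.7000−40.6800)=-1.0000; B=V−Δ·S=175.4709
Node (1,1) S=169.5000: V=(p*·27.5415+(1−p*)·114.1293)/1.23=43.5104; Δ=(27.5415−114.1293)/(254.2500−101.7000)=-0.5676; B=V−Δ·S=139.7191
Node (0,0) S=113.0000: V=(p*·43.5104+(1−p*)·107.6709)/1.23=51.0232; Δ=(43.5104−107.6709)/(169.5000−67.8000)=-0.6309; B=V−Δ·S=122.3127
Self-financing check: at every node Δ·S+B equals the discounted successor values.

(0,0): Delta=-0.6309 Bond=122.3127
(1,0): Delta=-1.0000 Bond=175.4709
(1,1): Delta=-0.5676 Bond=139.7191
(2,0): Delta=-1.0000 Bond=215.8293
(2,1): Delta=-1.0000 Bond=215.8293
(2,2): Delta=-0.4935 Bond=153.0081
V0=51.0232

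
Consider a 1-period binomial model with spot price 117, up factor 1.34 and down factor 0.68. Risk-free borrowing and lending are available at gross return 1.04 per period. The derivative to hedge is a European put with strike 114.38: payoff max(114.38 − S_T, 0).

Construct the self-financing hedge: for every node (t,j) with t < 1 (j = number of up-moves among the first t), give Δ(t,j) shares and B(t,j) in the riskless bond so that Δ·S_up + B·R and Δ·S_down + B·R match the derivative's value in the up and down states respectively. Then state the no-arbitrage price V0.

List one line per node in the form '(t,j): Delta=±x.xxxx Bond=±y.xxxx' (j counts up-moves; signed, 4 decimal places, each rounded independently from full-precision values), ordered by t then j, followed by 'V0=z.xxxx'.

(0,0): Delta=-0.4509 Bond=67.9761
V0=15.2185

No-arbitrage ⇒ martingale measure with p* = (R−d)/(u−d) = 0.5455.
At expiry t=1: V(1,0)=34.8200, V(1,1)=0.0000
  t=0,j=0: stock 117.0000 → up 156.7800 (V=0.0000), down 79.5600 (V=34.8200). Price 15.2185; hedge Δ=-0.4509, bond B=67.9761.
Check: Δ(0,0)·S0 + B(0,0) = 15.2185 = V0.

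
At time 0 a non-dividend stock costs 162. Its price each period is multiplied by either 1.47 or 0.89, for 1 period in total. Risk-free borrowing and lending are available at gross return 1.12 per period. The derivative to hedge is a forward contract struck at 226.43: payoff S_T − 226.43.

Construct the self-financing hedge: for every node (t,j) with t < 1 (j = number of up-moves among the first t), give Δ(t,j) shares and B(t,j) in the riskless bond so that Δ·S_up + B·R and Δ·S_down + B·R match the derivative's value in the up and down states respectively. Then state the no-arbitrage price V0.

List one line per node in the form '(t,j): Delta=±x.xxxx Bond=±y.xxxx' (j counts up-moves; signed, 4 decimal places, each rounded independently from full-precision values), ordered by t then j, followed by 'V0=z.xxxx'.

(0,0): Delta=1.0000 Bond=-202.1696
V0=-40.1696

The replicating-portfolio and risk-neutral prices coincide; use p* = (1.12−0.89)/(1.47−0.89) = 0.3966 for the latter.
Payoff layer (t=1): V(1,0)=-82.2500, V(1,1)=11.7100
Node (0,0) S=162.0000: V=(p*·11.7100+(1−p*)·-82.2500)/1.12=-40.1696; Δ=(11.7100−-82.2500)/(238.1400−144.1800)=1.0000; B=V−Δ·S=-202.1696
Self-financing check: at every node Δ·S+B equals the discounted successor values.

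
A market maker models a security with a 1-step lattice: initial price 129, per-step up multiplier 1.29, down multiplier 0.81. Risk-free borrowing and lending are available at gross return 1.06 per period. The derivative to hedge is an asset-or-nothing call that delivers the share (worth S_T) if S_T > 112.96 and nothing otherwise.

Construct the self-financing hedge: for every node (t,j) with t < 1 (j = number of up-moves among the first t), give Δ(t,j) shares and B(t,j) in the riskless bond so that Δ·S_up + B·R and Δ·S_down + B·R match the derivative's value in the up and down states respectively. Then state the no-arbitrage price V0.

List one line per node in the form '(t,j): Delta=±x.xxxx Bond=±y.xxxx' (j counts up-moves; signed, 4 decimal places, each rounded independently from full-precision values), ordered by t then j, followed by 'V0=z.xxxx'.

Under the risk-neutral measure, an up-move has probability p* = (R−d)/(u−d) = 0.5208 and values discount at R = 1.06.
Terminal values V(1,·): V(1,0)=0.0000, V(1,1)=166.4100
  t=0,j=0: stock 129.0000 → up 166.4100 (V=166.4100), down 104.4900 (V=0.0000). Price 81.7659; hedge Δ=2.6875, bond B=-264.9216.
The time-0 hedge costs 81.7659, which is the no-arbitrage price.

(0,0): Delta=2.6875 Bond=-264.9216
V0=81.7659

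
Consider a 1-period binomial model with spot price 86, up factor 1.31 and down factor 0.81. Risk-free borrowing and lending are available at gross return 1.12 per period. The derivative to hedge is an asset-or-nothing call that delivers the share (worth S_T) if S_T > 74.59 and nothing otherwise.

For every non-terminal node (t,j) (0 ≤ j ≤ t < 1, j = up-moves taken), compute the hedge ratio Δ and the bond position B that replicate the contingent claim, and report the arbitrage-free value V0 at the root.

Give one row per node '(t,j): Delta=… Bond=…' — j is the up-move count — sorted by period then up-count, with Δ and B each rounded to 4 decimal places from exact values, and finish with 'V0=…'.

(0,0): Delta=2.6200 Bond=-162.9546
V0=62.3654

Since d<R<u, set p* = (R−d)/(u−d) = 0.6200; price each node as the discounted p*-expectation of its children.
Payoff layer (t=1): V(1,0)=0.0000, V(1,1)=112.6600
(0,0): S=86.0000. Δ = (V_up−V_dn)/(S_up−S_dn) = (112.6600−0.0000)/(112.6600−69.6600) = 2.6200. V = [p*·112.6600 + (1−p*)·0.0000]/1.12 = 62.3654. B = V − Δ·S = -162.9546.
Each (Δ,B) replicates both successor values, so the strategy is self-financing and V0 is arbitrage-free.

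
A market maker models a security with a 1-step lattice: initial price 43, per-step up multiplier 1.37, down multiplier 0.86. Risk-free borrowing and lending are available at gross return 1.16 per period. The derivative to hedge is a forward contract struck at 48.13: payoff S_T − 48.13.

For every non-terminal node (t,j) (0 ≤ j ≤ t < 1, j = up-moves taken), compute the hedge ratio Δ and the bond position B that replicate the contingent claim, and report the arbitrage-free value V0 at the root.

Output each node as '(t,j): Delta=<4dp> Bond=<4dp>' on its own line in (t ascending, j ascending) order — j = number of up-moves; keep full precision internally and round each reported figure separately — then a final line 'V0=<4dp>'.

Since d<R<u, set p* = (R−d)/(u−d) = 0.5882; price each node as the discounted p*-expectation of its children.
Payoff layer (t=1): V(1,0)=-11.1500, V(1,1)=10.7800
(0,0): S=43.0000. Δ = (V_up−V_dn)/(S_up−S_dn) = (10.7800−-11.1500)/(58.9100−36.9800) = 1.0000. V = [p*·10.7800 + (1−p*)·-11.1500]/1.16 = 1.5086. B = V − Δ·S = -41.4914.
Each (Δ,B) replicates both successor values, so the strategy is self-financing and V0 is arbitrage-free.

(0,0): Delta=1.0000 Bond=-41.4914
V0=1.5086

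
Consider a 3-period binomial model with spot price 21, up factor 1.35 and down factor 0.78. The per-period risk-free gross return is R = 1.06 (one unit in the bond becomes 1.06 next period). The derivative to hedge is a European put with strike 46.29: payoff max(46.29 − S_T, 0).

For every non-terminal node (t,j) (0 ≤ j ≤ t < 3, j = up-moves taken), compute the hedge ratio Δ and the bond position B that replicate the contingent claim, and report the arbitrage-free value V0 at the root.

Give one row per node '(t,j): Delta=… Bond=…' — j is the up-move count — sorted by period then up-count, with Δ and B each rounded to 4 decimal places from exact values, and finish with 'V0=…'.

Risk-neutral probability p* = (R−d)/(u−d) = (1.06−0.78)/(1.35−0.78) = 0.4912.
Terminal values V(3,·): V(3,0)=36.3244, V(3,1)=29.0419, V(3,2)=16.4374, V(3,3)=0.0000
Node (2,0) S=12.7764: V=(p*·29.0419+(1−p*)·36.3244)/1.06=30.8934; Δ=(29.0419−36.3244)/(17.2481−9.9656)=-1.0000; B=V−Δ·S=43.6698
Node (2,1) S=22.1130: V=(p*·16.4374+(1−p*)·29.0419)/1.06=21.5568; Δ=(16.4374−29.0419)/(29.8526−17.2481)=-1.0000; B=V−Δ·S=43.6698
Node (2,2) S=38.2725: V=(p*·0.0000+(1−p*)·16.4374)/1.06=7.8895; Δ=(0.0000−16.4374)/(51.6679−29.8526)=-0.7535; B=V−Δ·S=36.7272
Node (1,0) S=16.3800: V=(p*·21.5568+(1−p*)·30.8934)/1.06=24.8179; Δ=(21.5568−30.8934)/(22.1130−12.7764)=-1.0000; B=V−Δ·S=41.1979
Node (1,1) S=28.3500: V=(p*·7.8895+(1−p*)·21.5568)/1.06=14.0029; Δ=(7.8895−21.5568)/(38.2725−22.1130)=-0.8458; B=V−Δ·S=37.9806
Node (0,0) S=21.0000: V=(p*·14.0029+(1−p*)·24.8179)/1.06=18.4012; Δ=(14.0029−24.8179)/(28.3500−16.3800)=-0.9035; B=V−Δ·S=37.3750
Check: Δ(0,0)·S0 + B(0,0) = 18.4012 = V0.

(0,0): Delta=-0.9035 Bond=37.3750
(1,0): Delta=-1.0000 Bond=41.1979
(1,1): Delta=-0.8458 Bond=37.9806
(2,0): Delta=-1.0000 Bond=43.6698
(2,1): Delta=-1.0000 Bond=43.6698
(2,2): Delta=-0.7535 Bond=36.7272
V0=18.4012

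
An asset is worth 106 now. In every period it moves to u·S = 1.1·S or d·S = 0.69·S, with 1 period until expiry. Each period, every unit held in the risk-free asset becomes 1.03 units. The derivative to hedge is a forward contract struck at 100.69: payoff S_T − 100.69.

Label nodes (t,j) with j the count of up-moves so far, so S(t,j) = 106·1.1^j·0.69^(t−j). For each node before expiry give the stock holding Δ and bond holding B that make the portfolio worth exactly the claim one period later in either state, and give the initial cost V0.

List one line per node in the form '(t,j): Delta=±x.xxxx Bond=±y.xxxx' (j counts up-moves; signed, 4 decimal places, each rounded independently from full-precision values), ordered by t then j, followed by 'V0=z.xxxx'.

(0,0): Delta=1.0000 Bond=-97.7573
V0=8.2427

Under the risk-neutral measure, an up-move has probability p* = (R−d)/(u−d) = 0.8293 and values discount at R = 1.03.
Payoff layer (t=1): V(1,0)=-27.5500, V(1,1)=15.9100
Node (0,0) S=106.0000: V=(p*·15.9100+(1−p*)·-27.5500)/1.03=8.2427; Δ=(15.9100−-27.5500)/(116.6000−73.1400)=1.0000; B=V−Δ·S=-97.7573
The time-0 hedge costs 8.2427, which is the no-arbitrage price.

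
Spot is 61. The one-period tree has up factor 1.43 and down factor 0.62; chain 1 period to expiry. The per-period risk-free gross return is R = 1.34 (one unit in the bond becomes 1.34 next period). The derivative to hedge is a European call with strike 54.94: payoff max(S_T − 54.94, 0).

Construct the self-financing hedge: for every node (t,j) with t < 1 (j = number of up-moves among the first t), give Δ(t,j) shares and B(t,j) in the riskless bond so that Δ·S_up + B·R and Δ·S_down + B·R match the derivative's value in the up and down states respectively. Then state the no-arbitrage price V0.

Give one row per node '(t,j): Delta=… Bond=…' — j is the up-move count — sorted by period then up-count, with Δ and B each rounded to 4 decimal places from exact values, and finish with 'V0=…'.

Since d<R<u, set p* = (R−d)/(u−d) = 0.8889; price each node as the discounted p*-expectation of its children.
Payoff layer (t=1): V(1,0)=0.0000, V(1,1)=32.2900
(0,0): S=61.0000. Δ = (V_up−V_dn)/(S_up−S_dn) = (32.2900−0.0000)/(87.2300−37.8200) = 0.6535. V = [p*·32.2900 + (1−p*)·0.0000]/1.34 = 21.4196. B = V − Δ·S = -18.4446.
Self-financing check: at every node Δ·S+B equals the discounted successor values.

(0,0): Delta=0.6535 Bond=-18.4446
V0=21.4196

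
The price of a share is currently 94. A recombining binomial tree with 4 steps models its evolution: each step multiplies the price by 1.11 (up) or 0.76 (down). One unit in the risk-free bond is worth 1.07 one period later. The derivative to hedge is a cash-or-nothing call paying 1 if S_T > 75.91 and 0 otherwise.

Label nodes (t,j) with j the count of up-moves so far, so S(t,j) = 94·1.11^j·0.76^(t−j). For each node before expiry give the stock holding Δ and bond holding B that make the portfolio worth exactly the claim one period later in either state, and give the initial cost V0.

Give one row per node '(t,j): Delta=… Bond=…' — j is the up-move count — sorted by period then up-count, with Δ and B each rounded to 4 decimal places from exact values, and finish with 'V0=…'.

(0,0): Delta=0.0067 Bond=0.0845
(1,0): Delta=0.0274 Bond=-1.3905
(1,1): Delta=0.0048 Bond=0.2815
(2,0): Delta=0.0000 Bond=0.0000
(2,1): Delta=0.0298 Bond=-1.6799
(2,2): Delta=0.0026 Bond=0.5569
(3,0): Delta=0.0000 Bond=0.0000
(3,1): Delta=0.0000 Bond=0.0000
(3,2): Delta=0.0325 Bond=-2.0294
(3,3): Delta=0.0000 Bond=0.9346
V0=0.7118

The replicating-portfolio and risk-neutral prices coincide; use p* = (1.07−0.76)/(1.11−0.76) = 0.8857 for the latter.
Terminal values V(4,·): V(4,0)=0.0000, V(4,1)=0.0000, V(4,2)=0.0000, V(4,3)=1.0000, V(4,4)=1.0000
Node (3,0) S=41.2637: V=(p*·0.0000+(1−p*)·0.0000)/1.07=0.0000; Δ=(0.0000−0.0000)/(45.8028−31.3604)=0.0000; B=V−Δ·S=0.0000
Node (3,1) S=60.2668: V=(p*·0.0000+(1−p*)·0.0000)/1.07=0.0000; Δ=(0.0000−0.0000)/(66.8961−45.8028)=0.0000; B=V−Δ·S=0.0000
Node (3,2) S=88.0212: V=(p*·1.0000+(1−p*)·0.0000)/1.07=0.8278; Δ=(1.0000−0.0000)/(97.7036−66.8961)=0.0325; B=V−Δ·S=-2.0294
Node (3,3) S=128.5573: V=(p*·1.0000+(1−p*)·1.0000)/1.07=0.9346; Δ=(1.0000−1.0000)/(142.6986−97.7036)=0.0000; B=V−Δ·S=0.9346
Node (2,0) S=54.2944: V=(p*·0.0000+(1−p*)·0.0000)/1.07=0.0000; Δ=(0.0000−0.0000)/(60.2668−41.2637)=0.0000; B=V−Δ·S=0.0000
Node (2,1) S=79.2984: V=(p*·0.8278+(1−p*)·0.0000)/1.07=0.6852; Δ=(0.8278−0.0000)/(88.0212−60.2668)=0.0298; B=V−Δ·S=-1.6799
Node (2,2) S=115.8174: V=(p*·0.9346+(1−p*)·0.8278)/1.07=0.8620; Δ=(0.9346−0.8278)/(128.5573−88.0212)=0.0026; B=V−Δ·S=0.5569
Node (1,0) S=71.4400: V=(p*·0.6852+(1−p*)·0.0000)/1.07=0.5672; Δ=(0.6852−0.0000)/(79.2984−54.2944)=0.0274; B=V−Δ·S=-1.3905
Node (1,1) S=104.3400: V=(p*·0.8620+(1−p*)·0.6852)/1.07=0.7867; Δ=(0.8620−0.6852)/(115.8174−79.2984)=0.0048; B=V−Δ·S=0.2815
Node (0,0) S=94.0000: V=(p*·0.7867+(1−p*)·0.5672)/1.07=0.7118; Δ=(0.7867−0.5672)/(104.3400−71.4400)=0.0067; B=V−Δ·S=0.0845
Self-financing check: at every node Δ·S+B equals the discounted successor values.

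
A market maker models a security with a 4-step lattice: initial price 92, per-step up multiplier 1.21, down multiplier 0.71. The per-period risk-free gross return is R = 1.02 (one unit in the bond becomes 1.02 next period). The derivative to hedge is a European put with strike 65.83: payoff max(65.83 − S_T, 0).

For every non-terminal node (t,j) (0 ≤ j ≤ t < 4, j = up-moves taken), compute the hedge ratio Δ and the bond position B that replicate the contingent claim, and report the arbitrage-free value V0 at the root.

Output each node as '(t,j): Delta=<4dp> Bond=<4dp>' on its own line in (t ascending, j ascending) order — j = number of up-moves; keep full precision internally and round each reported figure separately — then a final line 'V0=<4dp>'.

(0,0): Delta=-0.1615 Bond=18.9419
(1,0): Delta=-0.4303 Bond=36.8819
(1,1): Delta=-0.0648 Bond=8.5574
(2,0): Delta=-0.9457 Bond=61.5214
(2,1): Delta=-0.2450 Bond=22.9700
(2,2): Delta=0.0000 Bond=0.0000
(3,0): Delta=-1.0000 Bond=64.5392
(3,1): Delta=-0.9262 Bond=61.6563
(3,2): Delta=0.0000 Bond=0.0000
(3,3): Delta=0.0000 Bond=0.0000
V0=4.0849

The replicating-portfolio and risk-neutral prices coincide; use p* = (1.02−0.71)/(1.21−0.71) = 0.6200 for the latter.
At expiry t=4: V(4,0)=42.4513, V(4,1)=25.9873, V(4,2)=0.0000, V(4,3)=0.0000, V(4,4)=0.0000
(3,0): S=32.9278. Δ = (V_up−V_dn)/(S_up−S_dn) = (25.9873−42.4513)/(39.8427−23.3787) = -1.0000. V = [p*·25.9873 + (1−p*)·42.4513]/1.02 = 31.6114. B = V − Δ·S = 64.5392.
(3,1): S=56.1164. Δ = (V_up−V_dn)/(S_up−S_dn) = (0.0000−25.9873)/(67.9009−39.8427) = -0.9262. V = [p*·0.0000 + (1−p*)·25.9873]/1.02 = 9.6816. B = V − Δ·S = 61.6563.
(3,2): S=95.6350. Δ = (V_up−V_dn)/(S_up−S_dn) = (0.0000−0.0000)/(115.7184−67.9009) = 0.0000. V = [p*·0.0000 + (1−p*)·0.0000]/1.02 = 0.0000. B = V − Δ·S = 0.0000.
(3,3): S=162.9836. Δ = (V_up−V_dn)/(S_up−S_dn) = (0.0000−0.0000)/(197.2102−115.7184) = 0.0000. V = [p*·0.0000 + (1−p*)·0.0000]/1.02 = 0.0000. B = V − Δ·S = 0.0000.
(2,0): S=46.3772. Δ = (V_up−V_dn)/(S_up−S_dn) = (9.6816−31.6114)/(56.1164−32.9278) = -0.9457. V = [p*·9.6816 + (1−p*)·31.6114]/1.02 = 17.6617. B = V − Δ·S = 61.5214.
(2,1): S=79.0372. Δ = (V_up−V_dn)/(S_up−S_dn) = (0.0000−9.6816)/(95.6350−56.1164) = -0.2450. V = [p*·0.0000 + (1−p*)·9.6816]/1.02 = 3.6069. B = V − Δ·S = 22.9700.
(2,2): S=134.6972. Δ = (V_up−V_dn)/(S_up−S_dn) = (0.0000−0.0000)/(162.9836−95.6350) = 0.0000. V = [p*·0.0000 + (1−p*)·0.0000]/1.02 = 0.0000. B = V − Δ·S = 0.0000.
(1,0): S=65.3200. Δ = (V_up−V_dn)/(S_up−S_dn) = (3.6069−17.6617)/(79.0372−46.3772) = -0.4303. V = [p*·3.6069 + (1−p*)·17.6617]/1.02 = 8.7722. B = V − Δ·S = 36.8819.
(1,1): S=111.3200. Δ = (V_up−V_dn)/(S_up−S_dn) = (0.0000−3.6069)/(134.6972−79.0372) = -0.0648. V = [p*·0.0000 + (1−p*)·3.6069]/1.02 = 1.3437. B = V − Δ·S = 8.5574.
(0,0): S=92.0000. Δ = (V_up−V_dn)/(S_up−S_dn) = (1.3437−8.7722)/(111.3200−65.3200) = -0.1615. V = [p*·1.3437 + (1−p*)·8.7722]/1.02 = 4.0849. B = V − Δ·S = 18.9419.
Each (Δ,B) replicates both successor values, so the strategy is self-financing and V0 is arbitrage-free.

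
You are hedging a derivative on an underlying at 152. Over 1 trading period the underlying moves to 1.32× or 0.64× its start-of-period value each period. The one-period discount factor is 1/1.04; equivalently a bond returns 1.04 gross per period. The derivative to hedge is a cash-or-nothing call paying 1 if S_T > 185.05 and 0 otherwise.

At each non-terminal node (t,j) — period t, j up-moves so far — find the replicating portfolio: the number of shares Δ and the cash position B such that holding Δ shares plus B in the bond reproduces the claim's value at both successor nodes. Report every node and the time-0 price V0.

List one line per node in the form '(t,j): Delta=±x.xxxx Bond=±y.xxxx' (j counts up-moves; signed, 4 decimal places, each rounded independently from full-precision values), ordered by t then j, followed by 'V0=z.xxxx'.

Since d<R<u, set p* = (R−d)/(u−d) = 0.5882; price each node as the discounted p*-expectation of its children.
Terminal payoffs: V(1,0)=0.0000, V(1,1)=1.0000
Node (0,0) S=152.0000: V=(p*·1.0000+(1−p*)·0.0000)/1.04=0.5656; Δ=(1.0000−0.0000)/(200.6400−97.2800)=0.0097; B=V−Δ·S=-0.9050
Root portfolio cost Δ·152+B reproduces V0=0.5656.

(0,0): Delta=0.0097 Bond=-0.9050
V0=0.5656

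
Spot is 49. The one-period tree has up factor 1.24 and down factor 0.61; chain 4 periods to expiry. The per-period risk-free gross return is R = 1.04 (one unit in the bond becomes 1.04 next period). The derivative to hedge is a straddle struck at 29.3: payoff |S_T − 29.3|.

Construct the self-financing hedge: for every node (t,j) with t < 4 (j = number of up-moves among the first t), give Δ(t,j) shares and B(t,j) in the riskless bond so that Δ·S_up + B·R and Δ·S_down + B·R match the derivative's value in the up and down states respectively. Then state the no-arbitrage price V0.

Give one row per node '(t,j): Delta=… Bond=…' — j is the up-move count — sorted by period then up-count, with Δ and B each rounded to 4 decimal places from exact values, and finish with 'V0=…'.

Under the risk-neutral measure, an up-move has probability p* = (R−d)/(u−d) = 0.6825 and values discount at R = 1.04.
Terminal payoffs: V(4,0)=22.5155, V(4,1)=15.5086, V(4,2)=1.2651, V(4,3)=27.6890, V(4,4)=86.5465
Node (3,0) S=11.1221: V=(p*·15.5086+(1−p*)·22.5155)/1.04=17.0510; Δ=(15.5086−22.5155)/(13.7914−6.7845)=-1.0000; B=V−Δ·S=28.1731
Node (3,1) S=22.6088: V=(p*·1.2651+(1−p*)·15.5086)/1.04=5.5643; Δ=(1.2651−15.5086)/(28.0349−13.7914)=-1.0000; B=V−Δ·S=28.1731
Node (3,2) S=45.9589: V=(p*·27.6890+(1−p*)·1.2651)/1.04=18.5581; Δ=(27.6890−1.2651)/(56.9890−28.0349)=0.9126; B=V−Δ·S=-23.3846
Node (3,3) S=93.4246: V=(p*·86.5465+(1−p*)·27.6890)/1.04=65.2515; Δ=(86.5465−27.6890)/(115.8465−56.9890)=1.0000; B=V−Δ·S=-28.1731
Node (2,0) S=18.2329: V=(p*·5.5643+(1−p*)·17.0510)/1.04=8.8566; Δ=(5.5643−17.0510)/(22.6088−11.1221)=-1.0000; B=V−Δ·S=27.0895
Node (2,1) S=37.0636: V=(p*·18.5581+(1−p*)·5.5643)/1.04=13.8780; Δ=(18.5581−5.5643)/(45.9589−22.6088)=0.5565; B=V−Δ·S=-6.7472
Node (2,2) S=75.3424: V=(p*·65.2515+(1−p*)·18.5581)/1.04=48.4887; Δ=(65.2515−18.5581)/(93.4246−45.9589)=0.9837; B=V−Δ·S=-25.6278
Node (1,0) S=29.8900: V=(p*·13.8780+(1−p*)·8.8566)/1.04=11.8114; Δ=(13.8780−8.8566)/(37.0636−18.2329)=0.2667; B=V−Δ·S=3.8410
Node (1,1) S=60.7600: V=(p*·48.4887+(1−p*)·13.8780)/1.04=36.0588; Δ=(48.4887−13.8780)/(75.3424−37.0636)=0.9042; B=V−Δ·S=-18.8788
Node (0,0) S=49.0000: V=(p*·36.0588+(1−p*)·11.8114)/1.04=27.2704; Δ=(36.0588−11.8114)/(60.7600−29.8900)=0.7855; B=V−Δ·S=-11.2175
Check: Δ(0,0)·S0 + B(0,0) = 27.2704 = V0.

(0,0): Delta=0.7855 Bond=-11.2175
(1,0): Delta=0.2667 Bond=3.8410
(1,1): Delta=0.9042 Bond=-18.8788
(2,0): Delta=-1.0000 Bond=27.0895
(2,1): Delta=0.5565 Bond=-6.7472
(2,2): Delta=0.9837 Bond=-25.6278
(3,0): Delta=-1.0000 Bond=28.1731
(3,1): Delta=-1.0000 Bond=28.1731
(3,2): Delta=0.9126 Bond=-23.3846
(3,3): Delta=1.0000 Bond=-28.1731
V0=27.2704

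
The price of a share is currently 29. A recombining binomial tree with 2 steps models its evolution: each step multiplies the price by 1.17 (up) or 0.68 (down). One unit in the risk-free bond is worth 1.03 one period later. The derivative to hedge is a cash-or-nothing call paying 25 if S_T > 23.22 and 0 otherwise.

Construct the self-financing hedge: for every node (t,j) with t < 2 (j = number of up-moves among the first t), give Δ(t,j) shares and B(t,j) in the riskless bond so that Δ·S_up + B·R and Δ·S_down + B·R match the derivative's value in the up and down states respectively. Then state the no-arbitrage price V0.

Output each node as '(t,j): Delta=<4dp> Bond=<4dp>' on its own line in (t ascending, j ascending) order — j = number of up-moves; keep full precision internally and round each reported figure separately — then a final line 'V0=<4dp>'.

(0,0): Delta=1.2201 Bond=-23.3588
(1,0): Delta=0.0000 Bond=0.0000
(1,1): Delta=1.5037 Bond=-33.6834
V0=12.0229

Risk-neutral probability p* = (R−d)/(u−d) = (1.03−0.68)/(1.17−0.68) = 0.7143.
At expiry t=2: V(2,0)=0.0000, V(2,1)=0.0000, V(2,2)=25.0000
  t=1,j=0: stock 19.7200 → up 23.0724 (V=0.0000), down 13.4096 (V=0.0000). Price 0.0000; hedge Δ=0.0000, bond B=0.0000.
  t=1,j=1: stock 33.9300 → up 39.6981 (V=25.0000), down 23.0724 (V=0.0000). Price 17.3370; hedge Δ=1.5037, bond B=-33.6834.
  t=0,j=0: stock 29.0000 → up 33.9300 (V=17.3370), down 19.7200 (V=0.0000). Price 12.0229; hedge Δ=1.2201, bond B=-23.3588.
Each (Δ,B) replicates both successor values, so the strategy is self-financing and V0 is arbitrage-free.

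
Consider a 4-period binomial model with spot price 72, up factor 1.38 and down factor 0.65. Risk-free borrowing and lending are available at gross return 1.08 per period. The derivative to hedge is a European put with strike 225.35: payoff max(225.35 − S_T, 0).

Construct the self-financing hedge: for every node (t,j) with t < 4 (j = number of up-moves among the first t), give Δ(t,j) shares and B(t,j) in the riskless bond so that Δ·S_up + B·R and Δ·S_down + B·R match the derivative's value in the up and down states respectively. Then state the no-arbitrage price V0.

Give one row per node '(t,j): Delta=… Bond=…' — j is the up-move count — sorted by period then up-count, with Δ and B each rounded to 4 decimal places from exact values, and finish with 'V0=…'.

Since d<R<u, set p* = (R−d)/(u−d) = 0.5890; price each node as the discounted p*-expectation of its children.
At expiry t=4: V(4,0)=212.4975, V(4,1)=198.0633, V(4,2)=167.4182, V(4,3)=102.3562, V(4,4)=0.0000
  t=3,j=0: stock 19.7730 → up 27.2867 (V=198.0633), down 12.8525 (V=212.4975). Price 188.8844; hedge Δ=-1.0000, bond B=208.6574.
  t=3,j=1: stock 41.9796 → up 57.9318 (V=167.4182), down 27.2867 (V=198.0633). Price 166.6778; hedge Δ=-1.0000, bond B=208.6574.
  t=3,j=2: stock 89.1259 → up 122.9938 (V=102.3562), down 57.9318 (V=167.4182). Price 119.5315; hedge Δ=-1.0000, bond B=208.6574.
  t=3,j=3: stock 189.2212 → up 261.1252 (V=0.0000), down 122.9938 (V=102.3562). Price 38.9483; hedge Δ=-0.7410, bond B=179.1624.
  t=2,j=0: stock 30.4200 → up 41.9796 (V=166.6778), down 19.7730 (V=188.8844). Price 162.7813; hedge Δ=-1.0000, bond B=193.2013.
  t=2,j=1: stock 64.5840 → up 89.1259 (V=119.5315), down 41.9796 (V=166.6778). Price 128.6173; hedge Δ=-1.0000, bond B=193.2013.
  t=2,j=2: stock 137.1168 → up 189.2212 (V=38.9483), down 89.1259 (V=119.5315). Price 66.7266; hedge Δ=-0.8051, bond B=177.1145.
  t=1,j=0: stock 46.8000 → up 64.5840 (V=128.6173), down 30.4200 (V=162.7813). Price 132.0901; hedge Δ=-1.0000, bond B=178.8901.
  t=1,j=1: stock 99.3600 → up 137.1168 (V=66.7266), down 64.5840 (V=128.6173). Price 85.3344; hedge Δ=-0.8533, bond B=170.1162.
  t=0,j=0: stock 72.0000 → up 99.3600 (V=85.3344), down 46.8000 (V=132.0901). Price 96.8047; hedge Δ=-0.8896, bond B=160.8536.
Self-financing check: at every node Δ·S+B equals the discounted successor values.

(0,0): Delta=-0.8896 Bond=160.8536
(1,0): Delta=-1.0000 Bond=178.8901
(1,1): Delta=-0.8533 Bond=170.1162
(2,0): Delta=-1.0000 Bond=193.2013
(2,1): Delta=-1.0000 Bond=193.2013
(2,2): Delta=-0.8051 Bond=177.1145
(3,0): Delta=-1.0000 Bond=208.6574
(3,1): Delta=-1.0000 Bond=208.6574
(3,2): Delta=-1.0000 Bond=208.6574
(3,3): Delta=-0.7410 Bond=179.1624
V0=96.8047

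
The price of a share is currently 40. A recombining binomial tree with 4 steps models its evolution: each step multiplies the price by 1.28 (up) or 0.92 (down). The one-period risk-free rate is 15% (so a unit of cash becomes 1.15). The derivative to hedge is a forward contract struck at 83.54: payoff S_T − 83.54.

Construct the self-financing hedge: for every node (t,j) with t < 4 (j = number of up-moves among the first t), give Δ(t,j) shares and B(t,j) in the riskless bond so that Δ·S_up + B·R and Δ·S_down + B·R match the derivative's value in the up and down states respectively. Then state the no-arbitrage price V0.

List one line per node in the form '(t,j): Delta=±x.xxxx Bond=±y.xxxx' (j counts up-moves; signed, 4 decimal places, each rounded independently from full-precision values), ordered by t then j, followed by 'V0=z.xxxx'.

(0,0): Delta=1.0000 Bond=-47.7643
(1,0): Delta=1.0000 Bond=-54.9289
(1,1): Delta=1.0000 Bond=-54.9289
(2,0): Delta=1.0000 Bond=-63.1682
(2,1): Delta=1.0000 Bond=-63.1682
(2,2): Delta=1.0000 Bond=-63.1682
(3,0): Delta=1.0000 Bond=-72.6435
(3,1): Delta=1.0000 Bond=-72.6435
(3,2): Delta=1.0000 Bond=-72.6435
(3,3): Delta=1.0000 Bond=-72.6435
V0=-7.7643

Risk-neutral probability p* = (R−d)/(u−d) = (1.15−0.92)/(1.28−0.92) = 0.6389.
At expiry t=4: V(4,0)=-54.8843, V(4,1)=-43.6712, V(4,2)=-28.0703, V(4,3)=-6.3648, V(4,4)=23.8342
(3,0): S=31.1475. Δ = (V_up−V_dn)/(S_up−S_dn) = (-43.6712−-54.8843)/(39.8688−28.6557) = 1.0000. V = [p*·-43.6712 + (1−p*)·-54.8843]/1.15 = -41.4960. B = V − Δ·S = -72.6435.
(3,1): S=43.3357. Δ = (V_up−V_dn)/(S_up−S_dn) = (-28.0703−-43.6712)/(55.4697−39.8688) = 1.0000. V = [p*·-28.0703 + (1−p*)·-43.6712]/1.15 = -29.3078. B = V − Δ·S = -72.6435.
(3,2): S=60.2931. Δ = (V_up−V_dn)/(S_up−S_dn) = (-6.3648−-28.0703)/(77.1752−55.4697) = 1.0000. V = [p*·-6.3648 + (1−p*)·-28.0703]/1.15 = -12.3504. B = V − Δ·S = -72.6435.
(3,3): S=83.8861. Δ = (V_up−V_dn)/(S_up−S_dn) = (23.8342−-6.3648)/(107.3742−77.1752) = 1.0000. V = [p*·23.8342 + (1−p*)·-6.3648]/1.15 = 11.2426. B = V − Δ·S = -72.6435.
(2,0): S=33.8560. Δ = (V_up−V_dn)/(S_up−S_dn) = (-29.3078−-41.4960)/(43.3357−31.1475) = 1.0000. V = [p*·-29.3078 + (1−p*)·-41.4960]/1.15 = -29.3122. B = V − Δ·S = -63.1682.
(2,1): S=47.1040. Δ = (V_up−V_dn)/(S_up−S_dn) = (-12.3504−-29.3078)/(60.2931−43.3357) = 1.0000. V = [p*·-12.3504 + (1−p*)·-29.3078]/1.15 = -16.0642. B = V − Δ·S = -63.1682.
(2,2): S=65.5360. Δ = (V_up−V_dn)/(S_up−S_dn) = (11.2426−-12.3504)/(83.8861−60.2931) = 1.0000. V = [p*·11.2426 + (1−p*)·-12.3504]/1.15 = 2.3678. B = V − Δ·S = -63.1682.
(1,0): S=36.8000. Δ = (V_up−V_dn)/(S_up−S_dn) = (-16.0642−-29.3122)/(47.1040−33.8560) = 1.0000. V = [p*·-16.0642 + (1−p*)·-29.3122]/1.15 = -18.1289. B = V − Δ·S = -54.9289.
(1,1): S=51.2000. Δ = (V_up−V_dn)/(S_up−S_dn) = (2.3678−-16.0642)/(65.5360−47.1040) = 1.0000. V = [p*·2.3678 + (1−p*)·-16.0642]/1.15 = -3.7289. B = V − Δ·S = -54.9289.
(0,0): S=40.0000. Δ = (V_up−V_dn)/(S_up−S_dn) = (-3.7289−-18.1289)/(51.2000−36.8000) = 1.0000. V = [p*·-3.7289 + (1−p*)·-18.1289]/1.15 = -7.7643. B = V − Δ·S = -47.7643.
The time-0 hedge costs -7.7643, which is the no-arbitrage price.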